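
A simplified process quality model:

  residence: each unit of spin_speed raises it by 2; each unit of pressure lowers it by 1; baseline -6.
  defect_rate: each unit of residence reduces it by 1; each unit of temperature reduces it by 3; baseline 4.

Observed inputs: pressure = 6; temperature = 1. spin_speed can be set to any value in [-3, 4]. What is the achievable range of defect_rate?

5 to 19

Substituting into the residence equation gives residence = 2*spin_speed - 12.
This gives defect_rate = -2*spin_speed + 13.
Linear in spin_speed, so extremes are at the endpoints: spin_speed = -3 gives defect_rate = 19; spin_speed = 4 gives defect_rate = 5.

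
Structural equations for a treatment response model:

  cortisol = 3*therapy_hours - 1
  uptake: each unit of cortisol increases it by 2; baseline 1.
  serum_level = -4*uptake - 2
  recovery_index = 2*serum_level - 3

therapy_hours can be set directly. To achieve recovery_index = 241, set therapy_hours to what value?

Substituting into the uptake equation gives uptake = 6*therapy_hours - 1.
Substituting into the serum_level equation gives serum_level = -24*therapy_hours + 2.
Substituting into the recovery_index equation gives recovery_index = -48*therapy_hours + 1.
Solve -48*therapy_hours + 1 = 241: therapy_hours = (241 - 1) / -48 = -5.

therapy_hours = -5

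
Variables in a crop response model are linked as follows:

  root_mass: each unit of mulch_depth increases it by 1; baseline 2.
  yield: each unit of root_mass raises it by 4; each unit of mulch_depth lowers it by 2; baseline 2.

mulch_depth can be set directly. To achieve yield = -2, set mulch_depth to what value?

Substituting into the yield equation gives yield = 2*mulch_depth + 10.
Solve 2*mulch_depth + 10 = -2: mulch_depth = (-2 - 10) / 2 = -6.

mulch_depth = -6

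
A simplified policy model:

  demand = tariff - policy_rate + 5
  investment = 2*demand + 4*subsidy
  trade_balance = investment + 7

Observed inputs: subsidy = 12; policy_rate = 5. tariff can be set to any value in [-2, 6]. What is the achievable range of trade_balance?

Substituting into the demand equation gives demand = tariff.
So investment = 2*tariff + 48.
Substituting into the trade_balance equation gives trade_balance = 2*tariff + 55.
Linear in tariff, so extremes are at the endpoints: tariff = -2 gives trade_balance = 51; tariff = 6 gives trade_balance = 67.

51 to 67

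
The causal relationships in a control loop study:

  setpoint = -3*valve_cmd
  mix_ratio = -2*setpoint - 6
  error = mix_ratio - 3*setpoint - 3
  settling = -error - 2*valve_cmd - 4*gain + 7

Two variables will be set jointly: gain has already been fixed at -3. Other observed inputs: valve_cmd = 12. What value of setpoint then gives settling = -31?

With gain held at -3:
Intervening on setpoint fixes its value directly, overriding its dependence on valve_cmd.
Substituting into the error equation gives error = -5*setpoint - 9.
settling becomes 5*setpoint + 4.
Solve 5*setpoint + 4 = -31: setpoint = (-31 - 4) / 5 = -7.

setpoint = -7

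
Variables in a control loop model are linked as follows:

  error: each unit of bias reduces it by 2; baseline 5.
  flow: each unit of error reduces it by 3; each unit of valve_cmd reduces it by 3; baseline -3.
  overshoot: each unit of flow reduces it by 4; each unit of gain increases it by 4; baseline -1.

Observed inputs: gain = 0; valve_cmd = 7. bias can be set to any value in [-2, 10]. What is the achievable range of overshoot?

-85 to 203

Substituting into the flow equation gives flow = 6*bias - 39.
overshoot becomes -24*bias + 155.
Linear in bias, so extremes are at the endpoints: bias = -2 gives overshoot = 203; bias = 10 gives overshoot = -85.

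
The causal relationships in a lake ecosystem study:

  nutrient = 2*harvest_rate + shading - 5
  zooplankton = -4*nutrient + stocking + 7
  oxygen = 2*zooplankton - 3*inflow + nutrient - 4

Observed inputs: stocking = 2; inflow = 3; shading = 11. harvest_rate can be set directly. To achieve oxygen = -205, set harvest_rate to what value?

harvest_rate = 12

Substituting into the nutrient equation gives nutrient = 2*harvest_rate + 6.
Substituting into the zooplankton equation gives zooplankton = -8*harvest_rate - 15.
So oxygen = -14*harvest_rate - 37.
Solve -14*harvest_rate - 37 = -205: harvest_rate = (-205 + 37) / -14 = 12.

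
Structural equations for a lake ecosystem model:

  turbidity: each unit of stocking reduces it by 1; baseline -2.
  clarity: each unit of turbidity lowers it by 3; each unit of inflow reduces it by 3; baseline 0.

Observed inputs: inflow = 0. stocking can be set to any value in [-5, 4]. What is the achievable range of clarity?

-9 to 18

Substituting into the clarity equation gives clarity = 3*stocking + 6.
Linear in stocking, so extremes are at the endpoints: stocking = -5 gives clarity = -9; stocking = 4 gives clarity = 18.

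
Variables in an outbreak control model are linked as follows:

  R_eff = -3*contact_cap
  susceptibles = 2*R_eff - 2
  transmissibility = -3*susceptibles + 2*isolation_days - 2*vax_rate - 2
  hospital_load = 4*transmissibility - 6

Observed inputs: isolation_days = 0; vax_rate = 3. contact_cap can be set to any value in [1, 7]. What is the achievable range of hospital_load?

58 to 490

Substituting into the susceptibles equation gives susceptibles = -6*contact_cap - 2.
Substituting into the transmissibility equation gives transmissibility = 18*contact_cap - 2.
Substituting into the hospital_load equation gives hospital_load = 72*contact_cap - 14.
Linear in contact_cap, so extremes are at the endpoints: contact_cap = 1 gives hospital_load = 58; contact_cap = 7 gives hospital_load = 490.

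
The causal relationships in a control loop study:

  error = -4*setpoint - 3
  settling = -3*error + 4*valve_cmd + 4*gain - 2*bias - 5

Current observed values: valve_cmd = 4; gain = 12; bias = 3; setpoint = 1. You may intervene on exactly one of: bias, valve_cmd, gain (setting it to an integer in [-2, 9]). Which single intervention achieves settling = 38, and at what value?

set gain = 3

Intervening on bias: settling = -2*bias + 80. Reaching 38 requires bias = 21, outside [-2, 9].
Intervening on valve_cmd: settling = 4*valve_cmd + 58. Reaching 38 requires valve_cmd = -5, outside [-2, 9].
Intervening on gain: with other inputs at their observed values, settling = 4*gain + 26. Solving for 38 gives gain = 3, within [-2, 9].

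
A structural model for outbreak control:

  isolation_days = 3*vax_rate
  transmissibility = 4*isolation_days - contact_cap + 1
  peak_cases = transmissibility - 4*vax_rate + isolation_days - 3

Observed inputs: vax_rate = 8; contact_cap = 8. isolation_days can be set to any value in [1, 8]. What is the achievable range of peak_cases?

-37 to -2

Intervening on isolation_days fixes its value directly, overriding its dependence on vax_rate.
Substituting into the transmissibility equation gives transmissibility = 4*isolation_days - 7.
Substituting into the peak_cases equation gives peak_cases = 5*isolation_days - 42.
Linear in isolation_days, so extremes are at the endpoints: isolation_days = 1 gives peak_cases = -37; isolation_days = 8 gives peak_cases = -2.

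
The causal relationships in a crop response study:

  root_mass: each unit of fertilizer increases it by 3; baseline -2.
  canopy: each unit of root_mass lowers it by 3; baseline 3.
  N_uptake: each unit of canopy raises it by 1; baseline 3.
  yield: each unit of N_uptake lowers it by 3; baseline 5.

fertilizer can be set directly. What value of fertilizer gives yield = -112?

fertilizer = -3

Substituting into the canopy equation gives canopy = -9*fertilizer + 9.
Substituting into the N_uptake equation gives N_uptake = -9*fertilizer + 12.
Substituting into the yield equation gives yield = 27*fertilizer - 31.
Solve 27*fertilizer - 31 = -112: fertilizer = (-112 + 31) / 27 = -3.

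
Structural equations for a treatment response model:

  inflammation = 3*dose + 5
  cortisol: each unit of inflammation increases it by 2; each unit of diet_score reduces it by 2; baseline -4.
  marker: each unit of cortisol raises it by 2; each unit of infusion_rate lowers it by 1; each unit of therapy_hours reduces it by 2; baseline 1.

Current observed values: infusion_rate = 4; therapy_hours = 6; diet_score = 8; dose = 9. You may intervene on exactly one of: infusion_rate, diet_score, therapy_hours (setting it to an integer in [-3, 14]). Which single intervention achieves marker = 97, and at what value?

Intervening on infusion_rate: marker = -infusion_rate + 77. Reaching 97 requires infusion_rate = -20, outside [-3, 14].
Intervening on diet_score: with other inputs at their observed values, marker = -4*diet_score + 105. Solving for 97 gives diet_score = 2, within [-3, 14].
Intervening on therapy_hours: marker = -2*therapy_hours + 85. Reaching 97 requires therapy_hours = -6, outside [-3, 14].

set diet_score = 2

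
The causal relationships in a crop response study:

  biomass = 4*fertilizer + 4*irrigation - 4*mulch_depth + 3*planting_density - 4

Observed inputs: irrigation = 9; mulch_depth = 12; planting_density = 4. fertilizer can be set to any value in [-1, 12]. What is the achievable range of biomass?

-8 to 44

Substituting into the biomass equation gives biomass = 4*fertilizer - 4.
Linear in fertilizer, so extremes are at the endpoints: fertilizer = -1 gives biomass = -8; fertilizer = 12 gives biomass = 44.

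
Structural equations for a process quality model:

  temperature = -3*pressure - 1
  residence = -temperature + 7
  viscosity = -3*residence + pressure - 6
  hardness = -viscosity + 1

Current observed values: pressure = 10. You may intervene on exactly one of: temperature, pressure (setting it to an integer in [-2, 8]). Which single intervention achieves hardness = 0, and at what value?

Intervening on temperature: with other inputs at their observed values, hardness = -3*temperature + 18. Solving for 0 gives temperature = 6, within [-2, 8].
Intervening on pressure: hardness = 8*pressure + 31. Reaching 0 requires pressure = -31/8, not an integer.

set temperature = 6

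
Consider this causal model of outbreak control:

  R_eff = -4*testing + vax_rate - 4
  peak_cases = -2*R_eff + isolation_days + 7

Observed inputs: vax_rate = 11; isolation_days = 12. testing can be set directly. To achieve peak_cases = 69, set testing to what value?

Substituting into the R_eff equation gives R_eff = -4*testing + 7.
Substituting into the peak_cases equation gives peak_cases = 8*testing + 5.
Solve 8*testing + 5 = 69: testing = (69 - 5) / 8 = 8.

testing = 8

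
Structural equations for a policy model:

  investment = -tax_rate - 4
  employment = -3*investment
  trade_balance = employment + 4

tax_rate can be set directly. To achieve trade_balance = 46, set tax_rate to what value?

tax_rate = 10

Substituting into the employment equation gives employment = 3*tax_rate + 12.
This gives trade_balance = 3*tax_rate + 16.
Solve 3*tax_rate + 16 = 46: tax_rate = (46 - 16) / 3 = 10.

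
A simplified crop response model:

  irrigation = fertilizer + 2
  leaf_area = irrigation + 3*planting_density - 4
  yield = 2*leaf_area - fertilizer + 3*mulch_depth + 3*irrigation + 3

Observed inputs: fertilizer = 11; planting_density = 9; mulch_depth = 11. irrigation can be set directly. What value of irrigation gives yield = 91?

irrigation = 4

Intervening on irrigation fixes its value directly, overriding its dependence on fertilizer.
Substituting into the leaf_area equation gives leaf_area = irrigation + 23.
Substituting into the yield equation gives yield = 5*irrigation + 71.
Solve 5*irrigation + 71 = 91: irrigation = (91 - 71) / 5 = 4.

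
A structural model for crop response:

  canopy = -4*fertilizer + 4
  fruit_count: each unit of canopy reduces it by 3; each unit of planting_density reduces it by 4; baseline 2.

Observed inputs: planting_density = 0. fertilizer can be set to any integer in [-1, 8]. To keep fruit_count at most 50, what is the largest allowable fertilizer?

fertilizer = 5

Substituting into the fruit_count equation gives fruit_count = 12*fertilizer - 10.
Require 12*fertilizer - 10 ≤ 50, so fertilizer ≤ 5.
The largest integer in [-1, 8] satisfying this is 5.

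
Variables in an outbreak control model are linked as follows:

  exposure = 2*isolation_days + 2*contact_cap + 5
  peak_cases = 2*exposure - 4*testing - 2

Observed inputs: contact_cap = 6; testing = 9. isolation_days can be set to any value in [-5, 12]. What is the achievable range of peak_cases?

Substituting into the exposure equation gives exposure = 2*isolation_days + 17.
So peak_cases = 4*isolation_days - 4.
Linear in isolation_days, so extremes are at the endpoints: isolation_days = -5 gives peak_cases = -24; isolation_days = 12 gives peak_cases = 44.

-24 to 44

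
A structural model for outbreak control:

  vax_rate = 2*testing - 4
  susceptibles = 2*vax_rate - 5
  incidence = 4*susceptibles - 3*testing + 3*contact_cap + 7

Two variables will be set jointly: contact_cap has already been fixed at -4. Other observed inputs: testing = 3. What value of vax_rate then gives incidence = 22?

vax_rate = 7

With contact_cap held at -4:
Intervening on vax_rate fixes its value directly, overriding its dependence on testing.
Substituting into the incidence equation gives incidence = 8*vax_rate - 34.
Solve 8*vax_rate - 34 = 22: vax_rate = (22 + 34) / 8 = 7.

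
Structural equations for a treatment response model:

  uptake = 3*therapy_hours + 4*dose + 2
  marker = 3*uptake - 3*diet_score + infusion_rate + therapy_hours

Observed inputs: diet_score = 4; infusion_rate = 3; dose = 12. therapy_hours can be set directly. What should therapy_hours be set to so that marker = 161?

therapy_hours = 2

Substituting into the uptake equation gives uptake = 3*therapy_hours + 50.
So marker = 10*therapy_hours + 141.
Solve 10*therapy_hours + 141 = 161: therapy_hours = (161 - 141) / 10 = 2.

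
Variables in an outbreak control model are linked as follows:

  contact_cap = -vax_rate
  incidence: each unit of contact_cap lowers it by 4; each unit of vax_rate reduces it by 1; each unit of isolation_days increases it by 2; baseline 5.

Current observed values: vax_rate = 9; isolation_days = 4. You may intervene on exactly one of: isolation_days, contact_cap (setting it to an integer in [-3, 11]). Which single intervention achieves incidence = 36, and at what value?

Intervening on isolation_days: with other inputs at their observed values, incidence = 2*isolation_days + 32. Solving for 36 gives isolation_days = 2, within [-3, 11].
Intervening on contact_cap: incidence = -4*contact_cap + 4. Reaching 36 requires contact_cap = -8, outside [-3, 11].

set isolation_days = 2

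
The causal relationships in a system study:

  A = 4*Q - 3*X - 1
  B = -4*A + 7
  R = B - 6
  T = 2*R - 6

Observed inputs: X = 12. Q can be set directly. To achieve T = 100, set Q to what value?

Substituting into the A equation gives A = 4*Q - 37.
This gives B = -16*Q + 155.
Substituting into the R equation gives R = -16*Q + 149.
Substituting into the T equation gives T = -32*Q + 292.
Solve -32*Q + 292 = 100: Q = (100 - 292) / -32 = 6.

Q = 6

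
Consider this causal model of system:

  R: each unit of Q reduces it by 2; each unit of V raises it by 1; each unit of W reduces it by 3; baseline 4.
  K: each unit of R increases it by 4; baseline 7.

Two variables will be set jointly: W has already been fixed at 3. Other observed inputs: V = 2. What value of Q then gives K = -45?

With W held at 3:
Substituting into the R equation gives R = -2*Q - 3.
Substituting into the K equation gives K = -8*Q - 5.
Solve -8*Q - 5 = -45: Q = (-45 + 5) / -8 = 5.

Q = 5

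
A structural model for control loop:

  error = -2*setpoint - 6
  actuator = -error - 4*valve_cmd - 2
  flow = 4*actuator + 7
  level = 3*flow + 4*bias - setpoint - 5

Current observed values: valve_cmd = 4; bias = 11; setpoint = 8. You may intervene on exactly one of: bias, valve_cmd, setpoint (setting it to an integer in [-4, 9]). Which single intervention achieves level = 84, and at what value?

set bias = 7

Intervening on bias: with other inputs at their observed values, level = 4*bias + 56. Solving for 84 gives bias = 7, within [-4, 9].
Intervening on valve_cmd: level = -48*valve_cmd + 292. Reaching 84 requires valve_cmd = 13/3, not an integer.
Intervening on setpoint: level = 23*setpoint - 84. Reaching 84 requires setpoint = 168/23, not an integer.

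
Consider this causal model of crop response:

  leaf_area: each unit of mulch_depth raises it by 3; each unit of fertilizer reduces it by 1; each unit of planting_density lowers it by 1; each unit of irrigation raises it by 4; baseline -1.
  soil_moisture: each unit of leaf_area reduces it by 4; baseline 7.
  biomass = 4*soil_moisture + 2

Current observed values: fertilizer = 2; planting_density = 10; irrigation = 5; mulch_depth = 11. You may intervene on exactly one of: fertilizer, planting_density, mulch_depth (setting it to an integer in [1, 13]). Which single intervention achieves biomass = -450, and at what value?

set fertilizer = 12

Intervening on fertilizer: with other inputs at their observed values, biomass = 16*fertilizer - 642. Solving for -450 gives fertilizer = 12, within [1, 13].
Intervening on planting_density: biomass = 16*planting_density - 770. Reaching -450 requires planting_density = 20, outside [1, 13].
Intervening on mulch_depth: biomass = -48*mulch_depth - 82. Reaching -450 requires mulch_depth = 23/3, not an integer.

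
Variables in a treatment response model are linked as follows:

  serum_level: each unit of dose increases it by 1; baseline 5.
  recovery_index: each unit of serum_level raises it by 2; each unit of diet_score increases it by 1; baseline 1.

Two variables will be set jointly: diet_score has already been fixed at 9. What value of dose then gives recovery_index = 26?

dose = 3

With diet_score held at 9:
Substituting into the recovery_index equation gives recovery_index = 2*dose + 20.
Solve 2*dose + 20 = 26: dose = (26 - 20) / 2 = 3.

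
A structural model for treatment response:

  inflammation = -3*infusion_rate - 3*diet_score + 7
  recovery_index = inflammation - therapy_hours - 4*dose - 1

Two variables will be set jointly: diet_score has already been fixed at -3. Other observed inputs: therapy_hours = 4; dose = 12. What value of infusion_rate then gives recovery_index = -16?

With diet_score held at -3:
Substituting into the inflammation equation gives inflammation = -3*infusion_rate + 16.
This gives recovery_index = -3*infusion_rate - 37.
Solve -3*infusion_rate - 37 = -16: infusion_rate = (-16 + 37) / -3 = -7.

infusion_rate = -7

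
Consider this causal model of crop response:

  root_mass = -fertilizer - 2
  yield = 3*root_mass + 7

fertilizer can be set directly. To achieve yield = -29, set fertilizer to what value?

fertilizer = 10

Substituting into the yield equation gives yield = -3*fertilizer + 1.
Solve -3*fertilizer + 1 = -29: fertilizer = (-29 - 1) / -3 = 10.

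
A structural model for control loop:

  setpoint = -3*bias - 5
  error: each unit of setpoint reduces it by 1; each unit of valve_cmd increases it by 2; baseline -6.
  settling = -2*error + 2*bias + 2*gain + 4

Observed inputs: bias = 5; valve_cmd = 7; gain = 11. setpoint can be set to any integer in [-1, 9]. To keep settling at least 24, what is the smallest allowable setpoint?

setpoint = 2

Intervening on setpoint fixes its value directly, overriding its dependence on bias.
Substituting into the error equation gives error = -setpoint + 8.
So settling = 2*setpoint + 20.
Require 2*setpoint + 20 ≥ 24, so setpoint ≥ 2.
The smallest integer in [-1, 9] satisfying this is 2.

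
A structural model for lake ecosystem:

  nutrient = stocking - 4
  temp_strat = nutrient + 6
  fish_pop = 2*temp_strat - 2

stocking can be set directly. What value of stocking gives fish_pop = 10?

stocking = 4

Substituting into the temp_strat equation gives temp_strat = stocking + 2.
This gives fish_pop = 2*stocking + 2.
Solve 2*stocking + 2 = 10: stocking = (10 - 2) / 2 = 4.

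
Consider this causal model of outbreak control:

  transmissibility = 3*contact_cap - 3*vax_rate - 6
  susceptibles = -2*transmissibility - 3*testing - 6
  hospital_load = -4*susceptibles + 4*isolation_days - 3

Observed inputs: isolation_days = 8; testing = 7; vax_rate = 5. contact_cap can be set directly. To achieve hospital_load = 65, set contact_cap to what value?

contact_cap = 4

Substituting into the transmissibility equation gives transmissibility = 3*contact_cap - 21.
Substituting into the susceptibles equation gives susceptibles = -6*contact_cap + 15.
Substituting into the hospital_load equation gives hospital_load = 24*contact_cap - 31.
Solve 24*contact_cap - 31 = 65: contact_cap = (65 + 31) / 24 = 4.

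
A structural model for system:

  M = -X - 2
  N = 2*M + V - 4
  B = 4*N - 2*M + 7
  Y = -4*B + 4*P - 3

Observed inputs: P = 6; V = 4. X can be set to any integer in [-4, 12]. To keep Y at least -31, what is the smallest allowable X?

Substituting into the N equation gives N = -2*X - 4.
This gives B = -6*X - 5.
Y becomes 24*X + 41.
Require 24*X + 41 ≥ -31, so X ≥ -3.
The smallest integer in [-4, 12] satisfying this is -3.

X = -3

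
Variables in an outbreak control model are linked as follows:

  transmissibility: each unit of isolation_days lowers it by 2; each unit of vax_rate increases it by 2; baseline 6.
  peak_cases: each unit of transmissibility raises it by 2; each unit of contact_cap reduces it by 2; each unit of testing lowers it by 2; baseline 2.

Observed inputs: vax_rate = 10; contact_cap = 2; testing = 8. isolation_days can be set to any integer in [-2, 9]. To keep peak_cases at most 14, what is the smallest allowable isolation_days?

isolation_days = 5

Substituting into the transmissibility equation gives transmissibility = -2*isolation_days + 26.
Substituting into the peak_cases equation gives peak_cases = -4*isolation_days + 34.
Require -4*isolation_days + 34 ≤ 14, so isolation_days ≥ 5.
The smallest integer in [-2, 9] satisfying this is 5.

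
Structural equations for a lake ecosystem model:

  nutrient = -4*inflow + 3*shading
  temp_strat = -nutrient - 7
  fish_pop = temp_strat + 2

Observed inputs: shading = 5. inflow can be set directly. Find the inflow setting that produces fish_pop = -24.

Substituting into the nutrient equation gives nutrient = -4*inflow + 15.
So temp_strat = 4*inflow - 22.
Substituting into the fish_pop equation gives fish_pop = 4*inflow - 20.
Solve 4*inflow - 20 = -24: inflow = (-24 + 20) / 4 = -1.

inflow = -1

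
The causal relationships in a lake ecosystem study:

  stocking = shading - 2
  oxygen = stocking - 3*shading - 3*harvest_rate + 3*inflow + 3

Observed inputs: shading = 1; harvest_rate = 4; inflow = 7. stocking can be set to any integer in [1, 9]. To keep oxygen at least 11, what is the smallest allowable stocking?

stocking = 2

Intervening on stocking fixes its value directly, overriding its dependence on shading.
Substituting into the oxygen equation gives oxygen = stocking + 9.
Require stocking + 9 ≥ 11, so stocking ≥ 2.
The smallest integer in [1, 9] satisfying this is 2.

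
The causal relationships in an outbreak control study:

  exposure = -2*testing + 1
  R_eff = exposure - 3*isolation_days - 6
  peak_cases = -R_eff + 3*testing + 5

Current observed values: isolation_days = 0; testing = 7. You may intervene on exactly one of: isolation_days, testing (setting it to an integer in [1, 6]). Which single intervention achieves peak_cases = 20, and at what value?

Intervening on isolation_days: peak_cases = 3*isolation_days + 45. Reaching 20 requires isolation_days = -25/3, not an integer.
Intervening on testing: with other inputs at their observed values, peak_cases = 5*testing + 10. Solving for 20 gives testing = 2, within [1, 6].

set testing = 2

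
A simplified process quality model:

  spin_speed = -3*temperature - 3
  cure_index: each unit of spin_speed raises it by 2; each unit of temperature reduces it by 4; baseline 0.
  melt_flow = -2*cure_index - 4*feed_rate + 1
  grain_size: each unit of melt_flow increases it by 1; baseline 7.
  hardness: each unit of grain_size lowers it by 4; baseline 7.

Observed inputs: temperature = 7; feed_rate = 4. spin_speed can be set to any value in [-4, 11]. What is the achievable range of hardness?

-249 to -9

Intervening on spin_speed fixes its value directly, overriding its dependence on temperature.
Substituting into the cure_index equation gives cure_index = 2*spin_speed - 28.
Substituting into the melt_flow equation gives melt_flow = -4*spin_speed + 41.
Substituting into the grain_size equation gives grain_size = -4*spin_speed + 48.
So hardness = 16*spin_speed - 185.
Linear in spin_speed, so extremes are at the endpoints: spin_speed = -4 gives hardness = -249; spin_speed = 11 gives hardness = -9.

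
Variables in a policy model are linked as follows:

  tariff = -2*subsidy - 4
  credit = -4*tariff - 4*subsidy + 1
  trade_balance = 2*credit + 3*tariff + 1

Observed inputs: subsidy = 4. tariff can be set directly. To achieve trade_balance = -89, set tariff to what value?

tariff = 12

Intervening on tariff fixes its value directly, overriding its dependence on subsidy.
Substituting into the credit equation gives credit = -4*tariff - 15.
trade_balance becomes -5*tariff - 29.
Solve -5*tariff - 29 = -89: tariff = (-89 + 29) / -5 = 12.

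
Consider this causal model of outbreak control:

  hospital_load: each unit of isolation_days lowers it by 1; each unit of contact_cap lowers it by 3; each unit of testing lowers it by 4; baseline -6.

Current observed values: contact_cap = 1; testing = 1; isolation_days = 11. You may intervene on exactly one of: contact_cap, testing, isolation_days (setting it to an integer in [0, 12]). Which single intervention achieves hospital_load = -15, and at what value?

Intervening on contact_cap: hospital_load = -3*contact_cap - 21. Reaching -15 requires contact_cap = -2, outside [0, 12].
Intervening on testing: hospital_load = -4*testing - 20. Reaching -15 requires testing = -5/4, not an integer.
Intervening on isolation_days: with other inputs at their observed values, hospital_load = -isolation_days - 13. Solving for -15 gives isolation_days = 2, within [0, 12].

set isolation_days = 2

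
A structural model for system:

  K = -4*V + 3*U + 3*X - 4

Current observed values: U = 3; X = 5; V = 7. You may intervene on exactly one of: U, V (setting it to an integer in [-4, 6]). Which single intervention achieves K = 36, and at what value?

Intervening on U: K = 3*U - 17. Reaching 36 requires U = 53/3, not an integer.
Intervening on V: with other inputs at their observed values, K = -4*V + 20. Solving for 36 gives V = -4, within [-4, 6].

set V = -4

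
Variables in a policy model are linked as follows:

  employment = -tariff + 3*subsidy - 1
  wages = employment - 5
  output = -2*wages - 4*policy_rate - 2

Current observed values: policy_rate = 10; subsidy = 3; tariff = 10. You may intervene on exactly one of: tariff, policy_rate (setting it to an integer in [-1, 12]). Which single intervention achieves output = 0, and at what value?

set policy_rate = 3

Intervening on tariff: output = 2*tariff - 48. Reaching 0 requires tariff = 24, outside [-1, 12].
Intervening on policy_rate: with other inputs at their observed values, output = -4*policy_rate + 12. Solving for 0 gives policy_rate = 3, within [-1, 12].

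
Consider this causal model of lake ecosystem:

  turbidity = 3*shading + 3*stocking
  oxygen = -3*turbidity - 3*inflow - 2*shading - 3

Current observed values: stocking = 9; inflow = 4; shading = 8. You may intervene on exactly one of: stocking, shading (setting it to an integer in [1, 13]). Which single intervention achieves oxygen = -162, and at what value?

set shading = 6

Intervening on stocking: oxygen = -9*stocking - 103. Reaching -162 requires stocking = 59/9, not an integer.
Intervening on shading: with other inputs at their observed values, oxygen = -11*shading - 96. Solving for -162 gives shading = 6, within [1, 13].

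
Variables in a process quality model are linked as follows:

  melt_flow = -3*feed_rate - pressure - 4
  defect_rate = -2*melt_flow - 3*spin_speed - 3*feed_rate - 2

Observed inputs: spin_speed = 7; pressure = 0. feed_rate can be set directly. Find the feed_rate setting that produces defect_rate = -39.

feed_rate = -8

Substituting into the melt_flow equation gives melt_flow = -3*feed_rate - 4.
So defect_rate = 3*feed_rate - 15.
Solve 3*feed_rate - 15 = -39: feed_rate = (-39 + 15) / 3 = -8.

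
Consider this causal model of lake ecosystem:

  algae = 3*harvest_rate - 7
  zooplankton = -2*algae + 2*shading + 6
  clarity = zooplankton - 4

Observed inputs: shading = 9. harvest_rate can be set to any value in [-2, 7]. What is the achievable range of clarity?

-8 to 46

Substituting into the zooplankton equation gives zooplankton = -6*harvest_rate + 38.
Substituting into the clarity equation gives clarity = -6*harvest_rate + 34.
Linear in harvest_rate, so extremes are at the endpoints: harvest_rate = -2 gives clarity = 46; harvest_rate = 7 gives clarity = -8.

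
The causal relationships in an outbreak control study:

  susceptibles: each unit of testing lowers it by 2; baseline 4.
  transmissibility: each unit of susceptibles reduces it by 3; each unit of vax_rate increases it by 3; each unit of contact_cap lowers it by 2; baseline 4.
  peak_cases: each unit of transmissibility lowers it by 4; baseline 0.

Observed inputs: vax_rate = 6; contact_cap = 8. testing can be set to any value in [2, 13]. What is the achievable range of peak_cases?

-288 to -24

Substituting into the transmissibility equation gives transmissibility = 6*testing - 6.
peak_cases becomes -24*testing + 24.
Linear in testing, so extremes are at the endpoints: testing = 2 gives peak_cases = -24; testing = 13 gives peak_cases = -288.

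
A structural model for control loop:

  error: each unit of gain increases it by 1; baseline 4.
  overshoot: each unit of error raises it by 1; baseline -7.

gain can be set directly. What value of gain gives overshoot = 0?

gain = 3

Substituting into the overshoot equation gives overshoot = gain - 3.
Solve gain - 3 = 0: gain = (0 + 3) / 1 = 3.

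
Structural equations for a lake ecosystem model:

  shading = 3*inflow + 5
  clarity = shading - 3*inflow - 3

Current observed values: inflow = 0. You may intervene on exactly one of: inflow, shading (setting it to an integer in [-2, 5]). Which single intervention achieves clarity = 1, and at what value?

set shading = 4

Intervening on inflow: the paths from inflow to clarity cancel (net effect zero), leaving clarity = 2; 1 is unreachable this way.
Intervening on shading: with other inputs at their observed values, clarity = shading - 3. Solving for 1 gives shading = 4, within [-2, 5].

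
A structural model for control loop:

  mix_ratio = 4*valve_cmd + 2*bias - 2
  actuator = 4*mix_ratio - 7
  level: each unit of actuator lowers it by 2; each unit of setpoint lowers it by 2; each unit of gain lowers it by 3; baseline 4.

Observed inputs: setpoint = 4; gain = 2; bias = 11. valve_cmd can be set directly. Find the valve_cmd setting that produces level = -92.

valve_cmd = -2

Substituting into the mix_ratio equation gives mix_ratio = 4*valve_cmd + 20.
Substituting into the actuator equation gives actuator = 16*valve_cmd + 73.
level becomes -32*valve_cmd - 156.
Solve -32*valve_cmd - 156 = -92: valve_cmd = (-92 + 156) / -32 = -2.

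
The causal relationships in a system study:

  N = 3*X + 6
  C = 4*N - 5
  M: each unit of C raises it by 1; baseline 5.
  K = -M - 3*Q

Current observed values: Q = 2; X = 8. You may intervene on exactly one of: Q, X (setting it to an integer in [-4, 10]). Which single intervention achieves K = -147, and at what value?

Intervening on Q: with other inputs at their observed values, K = -3*Q - 120. Solving for -147 gives Q = 9, within [-4, 10].
Intervening on X: K = -12*X - 30. Reaching -147 requires X = 39/4, not an integer.

set Q = 9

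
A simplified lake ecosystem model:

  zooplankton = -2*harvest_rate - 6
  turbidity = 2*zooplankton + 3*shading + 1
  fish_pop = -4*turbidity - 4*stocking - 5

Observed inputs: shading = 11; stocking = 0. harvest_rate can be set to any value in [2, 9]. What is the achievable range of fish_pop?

Substituting into the turbidity equation gives turbidity = -4*harvest_rate + 22.
Substituting into the fish_pop equation gives fish_pop = 16*harvest_rate - 93.
Linear in harvest_rate, so extremes are at the endpoints: harvest_rate = 2 gives fish_pop = -61; harvest_rate = 9 gives fish_pop = 51.

-61 to 51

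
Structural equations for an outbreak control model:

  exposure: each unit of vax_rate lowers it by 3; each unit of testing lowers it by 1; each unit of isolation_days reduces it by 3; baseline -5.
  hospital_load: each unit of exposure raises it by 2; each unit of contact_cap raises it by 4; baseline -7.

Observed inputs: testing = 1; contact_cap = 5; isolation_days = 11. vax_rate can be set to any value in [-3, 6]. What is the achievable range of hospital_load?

-101 to -47

Substituting into the exposure equation gives exposure = -3*vax_rate - 39.
So hospital_load = -6*vax_rate - 65.
Linear in vax_rate, so extremes are at the endpoints: vax_rate = -3 gives hospital_load = -47; vax_rate = 6 gives hospital_load = -101.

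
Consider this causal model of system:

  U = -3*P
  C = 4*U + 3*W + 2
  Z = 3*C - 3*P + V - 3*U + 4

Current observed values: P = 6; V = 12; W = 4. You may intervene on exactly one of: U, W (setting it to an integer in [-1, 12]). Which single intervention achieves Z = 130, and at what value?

set U = 10

Intervening on U: with other inputs at their observed values, Z = 9*U + 40. Solving for 130 gives U = 10, within [-1, 12].
Intervening on W: Z = 9*W - 158. Reaching 130 requires W = 32, outside [-1, 12].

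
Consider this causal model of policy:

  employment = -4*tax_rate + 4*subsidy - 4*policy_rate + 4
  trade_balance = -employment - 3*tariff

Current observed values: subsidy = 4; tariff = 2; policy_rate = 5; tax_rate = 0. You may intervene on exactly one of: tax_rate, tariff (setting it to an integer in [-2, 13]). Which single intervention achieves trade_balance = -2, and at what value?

Intervening on tax_rate: with other inputs at their observed values, trade_balance = 4*tax_rate - 6. Solving for -2 gives tax_rate = 1, within [-2, 13].
Intervening on tariff: trade_balance = -3*tariff. Reaching -2 requires tariff = 2/3, not an integer.

set tax_rate = 1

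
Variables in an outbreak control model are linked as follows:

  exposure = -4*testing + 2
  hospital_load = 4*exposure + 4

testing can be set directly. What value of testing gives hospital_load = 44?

testing = -2

Substituting into the hospital_load equation gives hospital_load = -16*testing + 12.
Solve -16*testing + 12 = 44: testing = (44 - 12) / -16 = -2.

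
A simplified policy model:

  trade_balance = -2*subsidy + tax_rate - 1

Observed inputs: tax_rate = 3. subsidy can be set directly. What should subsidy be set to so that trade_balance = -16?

subsidy = 9

Substituting into the trade_balance equation gives trade_balance = -2*subsidy + 2.
Solve -2*subsidy + 2 = -16: subsidy = (-16 - 2) / -2 = 9.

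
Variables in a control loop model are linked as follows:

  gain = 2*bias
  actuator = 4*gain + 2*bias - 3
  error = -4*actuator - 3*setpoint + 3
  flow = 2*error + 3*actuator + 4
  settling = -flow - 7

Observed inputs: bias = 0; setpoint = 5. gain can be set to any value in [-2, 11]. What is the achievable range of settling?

Intervening on gain fixes its value directly, overriding its dependence on bias.
Substituting into the actuator equation gives actuator = 4*gain - 3.
Substituting into the error equation gives error = -16*gain.
Substituting into the flow equation gives flow = -20*gain - 5.
Substituting into the settling equation gives settling = 20*gain - 2.
Linear in gain, so extremes are at the endpoints: gain = -2 gives settling = -42; gain = 11 gives settling = 218.

-42 to 218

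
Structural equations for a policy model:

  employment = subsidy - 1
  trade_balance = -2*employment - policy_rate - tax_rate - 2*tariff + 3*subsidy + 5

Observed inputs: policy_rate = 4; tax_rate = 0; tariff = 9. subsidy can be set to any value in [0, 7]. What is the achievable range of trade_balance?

Substituting into the trade_balance equation gives trade_balance = subsidy - 15.
Linear in subsidy, so extremes are at the endpoints: subsidy = 0 gives trade_balance = -15; subsidy = 7 gives trade_balance = -8.

-15 to -8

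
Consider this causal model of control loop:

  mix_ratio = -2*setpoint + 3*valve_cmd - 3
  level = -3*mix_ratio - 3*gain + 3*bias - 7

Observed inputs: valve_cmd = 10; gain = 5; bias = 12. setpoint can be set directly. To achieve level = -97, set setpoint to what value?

setpoint = -5

Substituting into the mix_ratio equation gives mix_ratio = -2*setpoint + 27.
Substituting into the level equation gives level = 6*setpoint - 67.
Solve 6*setpoint - 67 = -97: setpoint = (-97 + 67) / 6 = -5.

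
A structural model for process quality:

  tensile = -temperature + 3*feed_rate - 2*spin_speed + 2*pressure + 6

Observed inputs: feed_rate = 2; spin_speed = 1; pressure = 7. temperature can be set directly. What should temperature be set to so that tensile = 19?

Substituting into the tensile equation gives tensile = -temperature + 24.
Solve -temperature + 24 = 19: temperature = (19 - 24) / -1 = 5.

temperature = 5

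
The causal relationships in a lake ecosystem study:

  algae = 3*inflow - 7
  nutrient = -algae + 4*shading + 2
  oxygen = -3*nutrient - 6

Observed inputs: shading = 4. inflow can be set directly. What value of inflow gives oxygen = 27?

inflow = 12

Substituting into the nutrient equation gives nutrient = -3*inflow + 25.
Substituting into the oxygen equation gives oxygen = 9*inflow - 81.
Solve 9*inflow - 81 = 27: inflow = (27 + 81) / 9 = 12.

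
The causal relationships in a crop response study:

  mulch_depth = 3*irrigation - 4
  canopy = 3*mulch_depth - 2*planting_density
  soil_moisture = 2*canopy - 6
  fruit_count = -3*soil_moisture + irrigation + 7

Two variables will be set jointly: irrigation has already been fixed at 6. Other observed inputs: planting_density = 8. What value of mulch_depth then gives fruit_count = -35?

mulch_depth = 9

With irrigation held at 6:
Intervening on mulch_depth fixes its value directly, overriding its dependence on irrigation.
Substituting into the canopy equation gives canopy = 3*mulch_depth - 16.
So soil_moisture = 6*mulch_depth - 38.
This gives fruit_count = -18*mulch_depth + 127.
Solve -18*mulch_depth + 127 = -35: mulch_depth = (-35 - 127) / -18 = 9.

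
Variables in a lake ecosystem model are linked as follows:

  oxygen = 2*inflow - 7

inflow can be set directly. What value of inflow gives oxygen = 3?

inflow = 5

Solve 2*inflow - 7 = 3: inflow = (3 + 7) / 2 = 5.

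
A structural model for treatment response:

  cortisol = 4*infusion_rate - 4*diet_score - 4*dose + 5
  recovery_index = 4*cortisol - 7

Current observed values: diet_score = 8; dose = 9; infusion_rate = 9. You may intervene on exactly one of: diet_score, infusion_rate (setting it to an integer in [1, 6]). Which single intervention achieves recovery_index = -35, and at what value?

set diet_score = 3

Intervening on diet_score: with other inputs at their observed values, recovery_index = -16*diet_score + 13. Solving for -35 gives diet_score = 3, within [1, 6].
Intervening on infusion_rate: recovery_index = 16*infusion_rate - 259. Reaching -35 requires infusion_rate = 14, outside [1, 6].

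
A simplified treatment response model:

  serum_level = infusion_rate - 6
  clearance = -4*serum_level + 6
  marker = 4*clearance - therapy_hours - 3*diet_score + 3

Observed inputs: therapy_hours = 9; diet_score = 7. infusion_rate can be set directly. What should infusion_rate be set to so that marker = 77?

Substituting into the clearance equation gives clearance = -4*infusion_rate + 30.
marker becomes -16*infusion_rate + 93.
Solve -16*infusion_rate + 93 = 77: infusion_rate = (77 - 93) / -16 = 1.

infusion_rate = 1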